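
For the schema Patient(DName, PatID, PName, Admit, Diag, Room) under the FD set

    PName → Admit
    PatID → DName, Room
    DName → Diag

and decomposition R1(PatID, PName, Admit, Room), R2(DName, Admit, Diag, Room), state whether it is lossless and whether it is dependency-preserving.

lossy and not dependency-preserving

Lossless test: (Admit, Room)⁺ = {Admit, Room}, which is a superkey of neither fragment — lossy.
Dependency preservation: the restricted closure of {PatID} across the fragments never reaches {DName, Room}, so PatID → DName, Room cannot be enforced without a join — not preserved.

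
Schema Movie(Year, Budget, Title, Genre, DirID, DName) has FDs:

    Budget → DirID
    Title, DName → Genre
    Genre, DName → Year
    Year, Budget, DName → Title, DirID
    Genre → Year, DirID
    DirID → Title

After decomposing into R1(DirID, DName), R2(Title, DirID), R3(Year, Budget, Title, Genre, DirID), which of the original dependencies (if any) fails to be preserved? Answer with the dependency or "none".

Title, DName → Genre

Check Title, DName → Genre: no single fragment contains all of {Title, Genre, DName}, and the restricted closure of {Title, DName} across the fragments never reaches {Genre}.
Budget → DirID is preserved.
Genre, DName → Year is preserved.
Year, Budget, DName → Title, DirID is preserved.
Genre → Year, DirID is preserved.
DirID → Title is preserved.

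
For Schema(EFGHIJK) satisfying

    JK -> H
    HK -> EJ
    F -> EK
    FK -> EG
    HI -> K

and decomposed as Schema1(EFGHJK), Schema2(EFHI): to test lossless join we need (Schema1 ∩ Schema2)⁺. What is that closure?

EFGHJK

Schema1 ∩ Schema2 = {EFH}.
F → EK applies, adding K
FK → EG applies, adding G
HK → EJ applies, adding J
Closure: {EFGHJK}.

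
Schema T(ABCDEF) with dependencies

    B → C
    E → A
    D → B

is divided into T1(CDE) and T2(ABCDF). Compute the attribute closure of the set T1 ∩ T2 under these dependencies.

BCD

T1 ∩ T2 = {CD}.
D → B applies, adding B
Closure: {BCD}.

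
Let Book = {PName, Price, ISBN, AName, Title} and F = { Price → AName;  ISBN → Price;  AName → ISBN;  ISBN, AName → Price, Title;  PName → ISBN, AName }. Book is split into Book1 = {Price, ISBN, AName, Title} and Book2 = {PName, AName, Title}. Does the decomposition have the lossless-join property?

Common attributes: Book1 ∩ Book2 = {AName, Title}.
Closure of {AName, Title}: AName → ISBN applies, adding ISBN; ISBN, AName → Price, Title applies, adding Price. So (AName, Title)⁺ = {Price, ISBN, AName, Title}.
This closure contains every attribute of Book1, so Book1 ∩ Book2 → Book1. The join is lossless.

Yes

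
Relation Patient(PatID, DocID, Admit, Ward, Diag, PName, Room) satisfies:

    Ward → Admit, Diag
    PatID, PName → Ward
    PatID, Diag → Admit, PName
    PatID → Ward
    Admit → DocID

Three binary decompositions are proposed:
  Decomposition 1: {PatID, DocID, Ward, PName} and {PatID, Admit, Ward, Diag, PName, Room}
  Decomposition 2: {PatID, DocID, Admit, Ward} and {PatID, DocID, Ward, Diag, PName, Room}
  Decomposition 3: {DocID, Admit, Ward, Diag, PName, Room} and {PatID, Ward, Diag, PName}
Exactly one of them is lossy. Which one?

Decomposition 3

Decomposition 1: common = {PatID, Ward, PName}, closure = {PatID, DocID, Admit, Ward, Diag, PName} → lossless.
Decomposition 2: common = {PatID, DocID, Ward}, closure = {PatID, DocID, Admit, Ward, Diag, PName} → lossless.
Decomposition 3: common = {Ward, Diag, PName}, closure = {DocID, Admit, Ward, Diag, PName} → lossy.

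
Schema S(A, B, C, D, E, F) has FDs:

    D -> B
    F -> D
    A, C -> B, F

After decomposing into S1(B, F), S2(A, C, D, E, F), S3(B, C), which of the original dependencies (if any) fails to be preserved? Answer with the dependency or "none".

D -> B

Check D → B: no single fragment contains all of {B, D}, and the restricted closure of {D} across the fragments never reaches {B}.
F → D is preserved.
A, C → B, F is preserved.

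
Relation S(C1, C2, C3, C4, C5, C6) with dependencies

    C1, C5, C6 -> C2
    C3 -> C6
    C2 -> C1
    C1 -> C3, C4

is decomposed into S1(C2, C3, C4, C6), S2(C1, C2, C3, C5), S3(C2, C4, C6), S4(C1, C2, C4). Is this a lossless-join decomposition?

Yes

Chase test. Columns are C1, C2, C3, C4, C5, C6; row i has aⱼ where attribute j ∈ Si, else bᵢⱼ.
Initial tableau (one row per fragment):
  row 1: b11 a2 a3 a4 b15 a6
  row 2: a1 a2 a3 b24 a5 b26
  row 3: b31 a2 b33 a4 b35 a6
  row 4: a1 a2 b43 a4 b45 b46
Rows 1 and 2 agree on C3; apply C3→C6 and equate their C6 entries.
Rows 1 and 2 agree on C2; apply C2→C1 and equate their C1 entries.
Rows 1 and 3 agree on C2; apply C2→C1 and equate their C1 entries.
Rows 1 and 2 agree on C1; apply C1→C3, C4 and equate their C3, C4 entries.
Rows 1 and 3 agree on C1; apply C1→C3, C4 and equate their C3, C4 entries.
Rows 1 and 4 agree on C1; apply C1→C3, C4 and equate their C3, C4 entries.
Rows 1 and 4 agree on C3; apply C3→C6 and equate their C6 entries.
Row 2 is now all distinguished symbols — the join is lossless.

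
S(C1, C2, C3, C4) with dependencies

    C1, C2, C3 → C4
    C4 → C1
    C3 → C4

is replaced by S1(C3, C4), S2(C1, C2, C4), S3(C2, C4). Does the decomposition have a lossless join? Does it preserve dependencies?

Lossless test (chase): Rows 1 and 2 agree on C4; apply C4→C1 and equate their C1 entries. Rows 1 and 3 agree on C4; apply C4→C1 and equate their C1 entries. No row becomes fully distinguished — the join is lossy.
Dependency preservation: C1, C2, C3 → C4 is not contained in any single fragment, but the restricted closure of its left-hand side across the fragments still reaches the right-hand side; the remaining FDs each lie inside some fragment. All dependencies are preserved.

lossy but dependency-preserving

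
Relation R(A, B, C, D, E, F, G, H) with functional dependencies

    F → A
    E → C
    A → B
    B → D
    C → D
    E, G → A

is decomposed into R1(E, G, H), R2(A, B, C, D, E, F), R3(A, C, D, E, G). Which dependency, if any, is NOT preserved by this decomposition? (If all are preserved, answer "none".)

none

F → A lies within R2.
E → C lies within R2.
A → B lies within R2.
B → D lies within R2.
C → D lies within R2.
E, G → A lies within R3.
Every dependency is enforceable on the fragments, so the decomposition is dependency-preserving.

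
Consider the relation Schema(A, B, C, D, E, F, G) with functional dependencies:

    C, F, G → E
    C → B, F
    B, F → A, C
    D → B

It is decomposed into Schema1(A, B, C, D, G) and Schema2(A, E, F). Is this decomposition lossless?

Common attributes: Schema1 ∩ Schema2 = {A}.
No dependency enlarges {A}, so (A)⁺ = {A}.
The closure contains neither all of Schema1 = {A, B, C, D, G} nor all of Schema2 = {A, E, F}, so the common attributes are not a superkey of either fragment. The join is lossy.

No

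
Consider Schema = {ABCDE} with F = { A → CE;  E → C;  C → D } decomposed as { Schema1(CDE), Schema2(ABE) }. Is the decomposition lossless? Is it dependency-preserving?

lossless and dependency-preserving

Lossless test: (E)⁺ = {CDE}, which contains all of one fragment — lossless.
Dependency preservation: A → CE is not contained in any single fragment, but the restricted closure of its left-hand side across the fragments still reaches the right-hand side; the remaining FDs each lie inside some fragment. All dependencies are preserved.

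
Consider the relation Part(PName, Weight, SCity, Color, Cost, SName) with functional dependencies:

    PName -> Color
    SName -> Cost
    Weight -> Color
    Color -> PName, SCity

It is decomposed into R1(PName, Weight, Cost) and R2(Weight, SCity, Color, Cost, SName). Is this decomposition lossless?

Yes

Common attributes: R1 ∩ R2 = {Weight, Cost}.
Closure of {Weight, Cost}: Weight → Color applies, adding Color; Color → PName, SCity applies, adding PName, SCity. So (Weight, Cost)⁺ = {PName, Weight, SCity, Color, Cost}.
This closure contains every attribute of R1, so R1 ∩ R2 → R1. The join is lossless.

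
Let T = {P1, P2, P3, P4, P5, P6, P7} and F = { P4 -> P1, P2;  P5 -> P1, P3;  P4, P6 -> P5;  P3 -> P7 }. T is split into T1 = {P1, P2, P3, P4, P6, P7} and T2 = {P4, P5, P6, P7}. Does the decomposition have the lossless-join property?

Common attributes: T1 ∩ T2 = {P4, P6, P7}.
Closure of {P4, P6, P7}: P4 → P1, P2 applies, adding P1, P2; P4, P6 → P5 applies, adding P5; P5 → P1, P3 applies, adding P3. So (P4, P6, P7)⁺ = {P1, P2, P3, P4, P5, P6, P7}.
This closure contains every attribute of T1, so T1 ∩ T2 → T1. The join is lossless.

Yes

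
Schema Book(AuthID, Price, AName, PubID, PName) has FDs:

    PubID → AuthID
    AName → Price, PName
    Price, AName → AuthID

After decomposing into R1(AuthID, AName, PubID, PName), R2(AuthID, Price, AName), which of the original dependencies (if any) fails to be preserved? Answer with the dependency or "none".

none

PubID → AuthID lies within R1.
AName → Price, PName: restricted closure across fragments reaches Price, PName.
Price, AName → AuthID lies within R2.
Every dependency is enforceable on the fragments, so the decomposition is dependency-preserving.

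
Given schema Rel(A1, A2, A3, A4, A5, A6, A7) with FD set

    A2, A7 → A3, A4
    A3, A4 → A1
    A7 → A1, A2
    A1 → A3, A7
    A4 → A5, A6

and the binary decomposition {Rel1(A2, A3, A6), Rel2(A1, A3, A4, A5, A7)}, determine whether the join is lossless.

No

Common attributes: Rel1 ∩ Rel2 = {A3}.
No dependency enlarges {A3}, so (A3)⁺ = {A3}.
The closure contains neither all of Rel1 = {A2, A3, A6} nor all of Rel2 = {A1, A3, A4, A5, A7}, so the common attributes are not a superkey of either fragment. The join is lossy.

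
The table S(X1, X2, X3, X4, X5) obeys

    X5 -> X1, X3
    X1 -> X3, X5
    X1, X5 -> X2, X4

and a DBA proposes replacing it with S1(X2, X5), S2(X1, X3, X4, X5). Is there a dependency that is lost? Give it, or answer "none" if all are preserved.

none

X5 → X1, X3 lies within S2.
X1 → X3, X5 lies within S2.
X1, X5 → X2, X4: restricted closure across fragments reaches X2, X4.
Every dependency is enforceable on the fragments, so the decomposition is dependency-preserving.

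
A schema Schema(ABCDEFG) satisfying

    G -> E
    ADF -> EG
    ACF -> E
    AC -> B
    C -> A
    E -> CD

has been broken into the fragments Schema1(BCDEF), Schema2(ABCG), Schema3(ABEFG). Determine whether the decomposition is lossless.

Yes

Chase test. Columns are ABCDEFG; row i has aⱼ where attribute j ∈ Schemai, else bᵢⱼ.
Initial tableau (one row per fragment):
  row 1: b11 a2 a3 a4 a5 a6 b17
  row 2: a1 a2 a3 b24 b25 b26 a7
  row 3: a1 a2 b33 b34 a5 a6 a7
Rows 2 and 3 agree on G; apply G→E and equate their E entries.
Rows 1 and 2 agree on C; apply C→A and equate their A entries.
Rows 1 and 2 agree on E; apply E→CD and equate their CD entries.
Rows 1 and 3 agree on E; apply E→CD and equate their CD entries.
Rows 1 and 3 agree on ADF; apply ADF→EG and equate their EG entries.
Row 1 is now all distinguished symbols — the join is lossless.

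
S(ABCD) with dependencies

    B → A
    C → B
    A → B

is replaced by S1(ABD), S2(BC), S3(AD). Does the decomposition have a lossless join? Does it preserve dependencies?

lossy but dependency-preserving

Lossless test (chase): Rows 1 and 2 agree on B; apply B→A and equate their A entries. Rows 1 and 3 agree on A; apply A→B and equate their B entries. No row becomes fully distinguished — the join is lossy.
Dependency preservation: every FD's attributes lie within a single fragment, so each can be enforced locally — preserved.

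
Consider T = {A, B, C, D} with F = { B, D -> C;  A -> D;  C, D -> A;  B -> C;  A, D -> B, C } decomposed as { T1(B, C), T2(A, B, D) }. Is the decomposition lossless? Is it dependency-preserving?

Lossless test: (B)⁺ = {B, C}, which contains all of one fragment — lossless.
Dependency preservation: the restricted closure of {C, D} across the fragments never reaches {A}, so C, D → A cannot be enforced without a join — not preserved.

lossless but not dependency-preserving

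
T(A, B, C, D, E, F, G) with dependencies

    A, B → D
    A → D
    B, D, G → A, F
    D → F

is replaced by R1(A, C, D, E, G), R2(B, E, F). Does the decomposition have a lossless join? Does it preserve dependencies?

lossy and not dependency-preserving

Lossless test: (E)⁺ = {E}, which is a superkey of neither fragment — lossy.
Dependency preservation: the restricted closure of {B, D, G} across the fragments never reaches {A, F}, so B, D, G → A, F cannot be enforced without a join — not preserved.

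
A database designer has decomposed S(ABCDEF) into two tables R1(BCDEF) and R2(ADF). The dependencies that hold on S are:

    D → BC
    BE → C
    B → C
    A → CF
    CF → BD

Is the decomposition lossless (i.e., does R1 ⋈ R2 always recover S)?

No

Common attributes: R1 ∩ R2 = {DF}.
Closure of {DF}: D → BC applies, adding BC. So (DF)⁺ = {BCDF}.
The closure contains neither all of R1 = {BCDEF} nor all of R2 = {ADF}, so the common attributes are not a superkey of either fragment. The join is lossy.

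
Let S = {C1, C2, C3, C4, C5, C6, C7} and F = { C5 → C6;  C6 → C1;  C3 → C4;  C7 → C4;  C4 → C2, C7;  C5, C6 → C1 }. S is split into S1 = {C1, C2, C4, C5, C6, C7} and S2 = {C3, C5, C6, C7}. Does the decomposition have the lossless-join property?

Yes

Common attributes: S1 ∩ S2 = {C5, C6, C7}.
Closure of {C5, C6, C7}: C6 → C1 applies, adding C1; C7 → C4 applies, adding C4; C4 → C2, C7 applies, adding C2. So (C5, C6, C7)⁺ = {C1, C2, C4, C5, C6, C7}.
This closure contains every attribute of S1, so S1 ∩ S2 → S1. The join is lossless.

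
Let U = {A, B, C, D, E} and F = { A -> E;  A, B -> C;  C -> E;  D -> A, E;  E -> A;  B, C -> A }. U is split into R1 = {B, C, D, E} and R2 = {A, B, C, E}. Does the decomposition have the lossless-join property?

Yes

Common attributes: R1 ∩ R2 = {B, C, E}.
Closure of {B, C, E}: E → A applies, adding A. So (B, C, E)⁺ = {A, B, C, E}.
This closure contains every attribute of R2, so R1 ∩ R2 → R2. The join is lossless.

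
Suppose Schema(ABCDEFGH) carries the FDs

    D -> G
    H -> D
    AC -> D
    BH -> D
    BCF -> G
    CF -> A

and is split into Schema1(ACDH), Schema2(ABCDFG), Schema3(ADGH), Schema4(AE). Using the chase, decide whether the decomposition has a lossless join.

Chase test. Columns are ABCDEFGH; row i has aⱼ where attribute j ∈ Schemai, else bᵢⱼ.
Initial tableau (one row per fragment):
  row 1: a1 b12 a3 a4 b15 b16 b17 a8
  row 2: a1 a2 a3 a4 b25 a6 a7 b28
  row 3: a1 b32 b33 a4 b35 b36 a7 a8
  row 4: a1 b42 b43 b44 a5 b46 b47 b48
Rows 1 and 2 agree on D; apply D→G and equate their G entries.
No row becomes fully distinguished — the join is lossy.

No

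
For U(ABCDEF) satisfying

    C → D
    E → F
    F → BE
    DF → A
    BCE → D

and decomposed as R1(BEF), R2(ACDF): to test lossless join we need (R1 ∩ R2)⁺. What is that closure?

R1 ∩ R2 = {F}.
F → BE applies, adding BE
Closure: {BEF}.

BEF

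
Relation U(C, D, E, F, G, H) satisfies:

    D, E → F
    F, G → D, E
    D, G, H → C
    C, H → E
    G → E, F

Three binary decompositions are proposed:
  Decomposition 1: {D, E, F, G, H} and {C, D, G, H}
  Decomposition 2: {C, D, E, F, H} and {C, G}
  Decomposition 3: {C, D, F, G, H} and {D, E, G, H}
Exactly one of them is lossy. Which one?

Decomposition 1: common = {D, G, H}, closure = {C, D, E, F, G, H} → lossless.
Decomposition 2: common = {C}, closure = {C} → lossy.
Decomposition 3: common = {D, G, H}, closure = {C, D, E, F, G, H} → lossless.

Decomposition 2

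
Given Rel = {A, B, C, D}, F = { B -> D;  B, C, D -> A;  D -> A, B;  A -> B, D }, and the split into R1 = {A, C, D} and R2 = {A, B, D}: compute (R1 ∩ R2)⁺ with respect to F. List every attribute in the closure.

A, B, D

R1 ∩ R2 = {A, D}.
D → A, B applies, adding B
Closure: {A, B, D}.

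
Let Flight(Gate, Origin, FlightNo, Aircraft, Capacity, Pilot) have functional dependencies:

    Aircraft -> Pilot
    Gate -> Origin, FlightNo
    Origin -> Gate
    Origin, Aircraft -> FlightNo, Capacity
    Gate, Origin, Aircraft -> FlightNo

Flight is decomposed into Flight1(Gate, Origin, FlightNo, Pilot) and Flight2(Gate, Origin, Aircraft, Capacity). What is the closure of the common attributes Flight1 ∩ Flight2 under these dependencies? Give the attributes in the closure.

Gate, Origin, FlightNo

Flight1 ∩ Flight2 = {Gate, Origin}.
Gate → Origin, FlightNo applies, adding FlightNo
Closure: {Gate, Origin, FlightNo}.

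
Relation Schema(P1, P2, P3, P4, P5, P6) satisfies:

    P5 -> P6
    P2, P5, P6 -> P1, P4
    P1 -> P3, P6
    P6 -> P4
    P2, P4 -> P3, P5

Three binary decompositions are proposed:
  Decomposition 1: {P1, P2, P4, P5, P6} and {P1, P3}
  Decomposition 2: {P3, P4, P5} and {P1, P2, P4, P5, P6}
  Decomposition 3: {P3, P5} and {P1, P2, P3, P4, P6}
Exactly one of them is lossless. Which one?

Decomposition 1

Decomposition 1: common = {P1}, closure = {P1, P3, P4, P6} → lossless.
Decomposition 2: common = {P4, P5}, closure = {P4, P5, P6} → lossy.
Decomposition 3: common = {P3}, closure = {P3} → lossy.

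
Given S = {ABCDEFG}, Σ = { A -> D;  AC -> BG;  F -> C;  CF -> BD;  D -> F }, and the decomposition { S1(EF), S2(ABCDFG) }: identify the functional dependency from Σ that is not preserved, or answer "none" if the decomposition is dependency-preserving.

A → D lies within S2.
AC → BG lies within S2.
F → C lies within S2.
CF → BD lies within S2.
D → F lies within S2.
Every dependency is enforceable on the fragments, so the decomposition is dependency-preserving.

none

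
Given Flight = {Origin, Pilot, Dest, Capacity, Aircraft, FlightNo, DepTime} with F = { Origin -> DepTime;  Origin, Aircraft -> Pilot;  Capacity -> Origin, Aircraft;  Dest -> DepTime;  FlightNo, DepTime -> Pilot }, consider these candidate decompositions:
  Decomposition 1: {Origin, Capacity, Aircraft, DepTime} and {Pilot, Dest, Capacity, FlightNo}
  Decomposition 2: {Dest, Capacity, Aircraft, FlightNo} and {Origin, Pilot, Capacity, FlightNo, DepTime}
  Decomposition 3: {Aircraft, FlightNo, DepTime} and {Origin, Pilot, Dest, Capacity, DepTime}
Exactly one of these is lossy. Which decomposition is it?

Decomposition 3

Decomposition 1: common = {Capacity}, closure = {Origin, Pilot, Capacity, Aircraft, DepTime} → lossless.
Decomposition 2: common = {Capacity, FlightNo}, closure = {Origin, Pilot, Capacity, Aircraft, FlightNo, DepTime} → lossless.
Decomposition 3: common = {DepTime}, closure = {DepTime} → lossy.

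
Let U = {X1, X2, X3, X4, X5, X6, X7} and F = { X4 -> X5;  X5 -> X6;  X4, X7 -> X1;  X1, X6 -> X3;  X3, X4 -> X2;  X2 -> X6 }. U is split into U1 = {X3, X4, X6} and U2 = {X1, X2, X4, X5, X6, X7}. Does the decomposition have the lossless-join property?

No

Common attributes: U1 ∩ U2 = {X4, X6}.
Closure of {X4, X6}: X4 → X5 applies, adding X5. So (X4, X6)⁺ = {X4, X5, X6}.
The closure contains neither all of U1 = {X3, X4, X6} nor all of U2 = {X1, X2, X4, X5, X6, X7}, so the common attributes are not a superkey of either fragment. The join is lossy.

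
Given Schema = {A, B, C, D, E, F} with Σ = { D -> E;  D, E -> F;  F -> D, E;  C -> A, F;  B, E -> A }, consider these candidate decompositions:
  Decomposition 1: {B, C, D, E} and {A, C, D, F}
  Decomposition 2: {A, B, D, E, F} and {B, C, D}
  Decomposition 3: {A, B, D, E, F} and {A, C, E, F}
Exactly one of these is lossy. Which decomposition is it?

Decomposition 1: common = {C, D}, closure = {A, C, D, E, F} → lossless.
Decomposition 2: common = {B, D}, closure = {A, B, D, E, F} → lossless.
Decomposition 3: common = {A, E, F}, closure = {A, D, E, F} → lossy.

Decomposition 3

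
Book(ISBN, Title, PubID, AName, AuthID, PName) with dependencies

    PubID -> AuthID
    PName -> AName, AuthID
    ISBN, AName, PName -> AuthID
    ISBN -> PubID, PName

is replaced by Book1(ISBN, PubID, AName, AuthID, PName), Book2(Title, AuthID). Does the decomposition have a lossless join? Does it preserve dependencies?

lossy but dependency-preserving

Lossless test: (AuthID)⁺ = {AuthID}, which is a superkey of neither fragment — lossy.
Dependency preservation: every FD's attributes lie within a single fragment, so each can be enforced locally — preserved.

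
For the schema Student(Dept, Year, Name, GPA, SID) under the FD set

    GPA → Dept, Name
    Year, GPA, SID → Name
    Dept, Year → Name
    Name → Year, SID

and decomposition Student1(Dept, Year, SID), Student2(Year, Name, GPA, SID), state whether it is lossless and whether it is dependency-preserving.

lossy and not dependency-preserving

Lossless test: (Year, SID)⁺ = {Year, SID}, which is a superkey of neither fragment — lossy.
Dependency preservation: the restricted closure of {GPA} across the fragments never reaches {Dept, Name}, so GPA → Dept, Name cannot be enforced without a join — not preserved.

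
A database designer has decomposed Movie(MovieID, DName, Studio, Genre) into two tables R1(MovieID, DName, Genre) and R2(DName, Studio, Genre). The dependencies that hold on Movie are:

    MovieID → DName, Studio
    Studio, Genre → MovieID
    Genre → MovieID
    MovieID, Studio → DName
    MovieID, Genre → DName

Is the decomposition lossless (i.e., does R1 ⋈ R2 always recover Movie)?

Common attributes: R1 ∩ R2 = {DName, Genre}.
Closure of {DName, Genre}: Genre → MovieID applies, adding MovieID; MovieID → DName, Studio applies, adding Studio. So (DName, Genre)⁺ = {MovieID, DName, Studio, Genre}.
This closure contains every attribute of R1, so R1 ∩ R2 → R1. The join is lossless.

Yes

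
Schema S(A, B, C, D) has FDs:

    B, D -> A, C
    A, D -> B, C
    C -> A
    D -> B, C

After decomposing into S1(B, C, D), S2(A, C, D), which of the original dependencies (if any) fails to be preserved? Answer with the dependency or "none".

B, D → A, C: restricted closure across fragments reaches A, C.
A, D → B, C: restricted closure across fragments reaches B, C.
C → A lies within S2.
D → B, C lies within S1.
Every dependency is enforceable on the fragments, so the decomposition is dependency-preserving.

none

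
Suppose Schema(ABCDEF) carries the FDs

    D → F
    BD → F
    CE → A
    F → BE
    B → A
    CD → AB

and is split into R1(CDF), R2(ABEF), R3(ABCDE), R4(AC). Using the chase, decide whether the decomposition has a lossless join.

Yes

Chase test. Columns are ABCDEF; row i has aⱼ where attribute j ∈ Ri, else bᵢⱼ.
Initial tableau (one row per fragment):
  row 1: b11 b12 a3 a4 b15 a6
  row 2: a1 a2 b23 b24 a5 a6
  row 3: a1 a2 a3 a4 a5 b36
  row 4: a1 b42 a3 b44 b45 b46
Rows 1 and 3 agree on D; apply D→F and equate their F entries.
Rows 1 and 2 agree on F; apply F→BE and equate their BE entries.
Rows 1 and 2 agree on B; apply B→A and equate their A entries.
Row 1 is now all distinguished symbols — the join is lossless.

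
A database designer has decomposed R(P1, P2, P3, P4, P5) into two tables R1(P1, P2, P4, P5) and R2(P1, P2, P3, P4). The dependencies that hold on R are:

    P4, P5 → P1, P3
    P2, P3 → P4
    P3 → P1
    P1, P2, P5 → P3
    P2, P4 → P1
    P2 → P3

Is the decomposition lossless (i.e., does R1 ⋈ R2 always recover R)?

Yes

Common attributes: R1 ∩ R2 = {P1, P2, P4}.
Closure of {P1, P2, P4}: P2 → P3 applies, adding P3. So (P1, P2, P4)⁺ = {P1, P2, P3, P4}.
This closure contains every attribute of R2, so R1 ∩ R2 → R2. The join is lossless.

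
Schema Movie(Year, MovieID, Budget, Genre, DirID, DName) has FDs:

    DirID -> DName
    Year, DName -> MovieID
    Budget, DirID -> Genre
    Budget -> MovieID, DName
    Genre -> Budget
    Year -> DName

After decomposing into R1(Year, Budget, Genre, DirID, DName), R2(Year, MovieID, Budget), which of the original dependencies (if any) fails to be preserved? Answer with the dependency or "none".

none

DirID → DName lies within R1.
Year, DName → MovieID: restricted closure across fragments reaches MovieID.
Budget, DirID → Genre lies within R1.
Budget → MovieID, DName: restricted closure across fragments reaches MovieID, DName.
Genre → Budget lies within R1.
Year → DName lies within R1.
Every dependency is enforceable on the fragments, so the decomposition is dependency-preserving.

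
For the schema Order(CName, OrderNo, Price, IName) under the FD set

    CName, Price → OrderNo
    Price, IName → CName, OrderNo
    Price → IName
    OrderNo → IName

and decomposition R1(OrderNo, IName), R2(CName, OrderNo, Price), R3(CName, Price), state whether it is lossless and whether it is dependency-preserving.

Lossless test (chase): Rows 2 and 3 agree on CName, Price; apply CName, Price→OrderNo and equate their OrderNo entries. Rows 2 and 3 agree on Price; apply Price→IName and equate their IName entries. Rows 1 and 2 agree on OrderNo; apply OrderNo→IName and equate their IName entries. Row 2 is now all distinguished symbols — the join is lossless.
Dependency preservation: Price, IName → CName, OrderNo; Price → IName are not contained in any single fragment, but the restricted closure of each left-hand side across the fragments still reaches the right-hand side; the remaining FDs each lie inside some fragment. All dependencies are preserved.

lossless and dependency-preserving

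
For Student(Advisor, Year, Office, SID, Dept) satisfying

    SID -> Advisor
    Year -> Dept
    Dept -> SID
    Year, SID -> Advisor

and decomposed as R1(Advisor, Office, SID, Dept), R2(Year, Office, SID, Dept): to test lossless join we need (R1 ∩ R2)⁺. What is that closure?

R1 ∩ R2 = {Office, SID, Dept}.
SID → Advisor applies, adding Advisor
Closure: {Advisor, Office, SID, Dept}.

Advisor, Office, SID, Dept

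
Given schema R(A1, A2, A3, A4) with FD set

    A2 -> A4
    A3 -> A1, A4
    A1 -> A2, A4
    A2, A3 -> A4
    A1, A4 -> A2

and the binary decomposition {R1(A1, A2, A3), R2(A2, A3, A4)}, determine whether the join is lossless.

Common attributes: R1 ∩ R2 = {A2, A3}.
Closure of {A2, A3}: A2 → A4 applies, adding A4; A3 → A1, A4 applies, adding A1. So (A2, A3)⁺ = {A1, A2, A3, A4}.
This closure contains every attribute of R1, so R1 ∩ R2 → R1. The join is lossless.

Yes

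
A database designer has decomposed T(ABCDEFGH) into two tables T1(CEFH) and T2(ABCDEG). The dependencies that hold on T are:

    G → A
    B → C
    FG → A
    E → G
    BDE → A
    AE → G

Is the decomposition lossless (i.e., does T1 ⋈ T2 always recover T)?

No

Common attributes: T1 ∩ T2 = {CE}.
Closure of {CE}: E → G applies, adding G; G → A applies, adding A. So (CE)⁺ = {ACEG}.
The closure contains neither all of T1 = {CEFH} nor all of T2 = {ABCDEG}, so the common attributes are not a superkey of either fragment. The join is lossy.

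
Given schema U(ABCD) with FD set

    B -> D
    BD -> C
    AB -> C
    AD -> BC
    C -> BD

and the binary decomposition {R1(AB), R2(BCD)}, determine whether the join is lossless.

Yes

Common attributes: R1 ∩ R2 = {B}.
Closure of {B}: B → D applies, adding D; BD → C applies, adding C. So (B)⁺ = {BCD}.
This closure contains every attribute of R2, so R1 ∩ R2 → R2. The join is lossless.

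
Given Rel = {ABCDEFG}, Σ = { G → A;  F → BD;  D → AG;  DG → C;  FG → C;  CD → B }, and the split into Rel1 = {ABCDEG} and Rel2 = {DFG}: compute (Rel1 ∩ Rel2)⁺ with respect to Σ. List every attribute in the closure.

Rel1 ∩ Rel2 = {DG}.
G → A applies, adding A
DG → C applies, adding C
CD → B applies, adding B
Closure: {ABCDG}.

ABCDG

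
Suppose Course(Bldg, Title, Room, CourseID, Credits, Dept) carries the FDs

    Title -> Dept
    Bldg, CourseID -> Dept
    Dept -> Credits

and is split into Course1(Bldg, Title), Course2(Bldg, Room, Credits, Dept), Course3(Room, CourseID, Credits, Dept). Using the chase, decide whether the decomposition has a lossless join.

Chase test. Columns are Bldg, Title, Room, CourseID, Credits, Dept; row i has aⱼ where attribute j ∈ Coursei, else bᵢⱼ.
Initial tableau (one row per fragment):
  row 1: a1 a2 b13 b14 b15 b16
  row 2: a1 b22 a3 b24 a5 a6
  row 3: b31 b32 a3 a4 a5 a6
No row becomes fully distinguished — the join is lossy.

No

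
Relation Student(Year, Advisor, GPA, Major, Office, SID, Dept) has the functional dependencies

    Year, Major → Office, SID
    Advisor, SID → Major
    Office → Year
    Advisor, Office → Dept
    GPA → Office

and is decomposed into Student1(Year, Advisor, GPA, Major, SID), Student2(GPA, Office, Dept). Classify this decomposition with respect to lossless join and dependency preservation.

lossy and not dependency-preserving

Lossless test: (GPA)⁺ = {Year, GPA, Office}, which is a superkey of neither fragment — lossy.
Dependency preservation: the restricted closure of {Year, Major} across the fragments never reaches {Office, SID}, so Year, Major → Office, SID cannot be enforced without a join — not preserved.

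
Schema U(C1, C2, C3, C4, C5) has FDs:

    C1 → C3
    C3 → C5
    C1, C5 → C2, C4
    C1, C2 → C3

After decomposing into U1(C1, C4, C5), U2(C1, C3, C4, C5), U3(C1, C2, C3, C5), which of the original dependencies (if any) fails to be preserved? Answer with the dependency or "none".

none

C1 → C3 lies within U2.
C3 → C5 lies within U2.
C1, C5 → C2, C4: restricted closure across fragments reaches C2, C4.
C1, C2 → C3 lies within U3.
Every dependency is enforceable on the fragments, so the decomposition is dependency-preserving.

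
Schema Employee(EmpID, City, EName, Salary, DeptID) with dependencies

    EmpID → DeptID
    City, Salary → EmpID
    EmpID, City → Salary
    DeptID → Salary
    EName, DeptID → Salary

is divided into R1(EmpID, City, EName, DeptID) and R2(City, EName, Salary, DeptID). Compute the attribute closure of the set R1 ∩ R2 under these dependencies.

R1 ∩ R2 = {City, EName, DeptID}.
DeptID → Salary applies, adding Salary
City, Salary → EmpID applies, adding EmpID
Closure: {EmpID, City, EName, Salary, DeptID}.

EmpID, City, EName, Salary, DeptID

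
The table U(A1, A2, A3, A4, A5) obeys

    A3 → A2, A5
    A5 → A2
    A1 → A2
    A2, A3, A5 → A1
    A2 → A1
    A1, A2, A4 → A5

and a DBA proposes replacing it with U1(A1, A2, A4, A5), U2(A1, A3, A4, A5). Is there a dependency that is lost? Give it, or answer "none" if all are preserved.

none

A3 → A2, A5: restricted closure across fragments reaches A2, A5.
A5 → A2 lies within U1.
A1 → A2 lies within U1.
A2, A3, A5 → A1: restricted closure across fragments reaches A1.
A2 → A1 lies within U1.
A1, A2, A4 → A5 lies within U1.
Every dependency is enforceable on the fragments, so the decomposition is dependency-preserving.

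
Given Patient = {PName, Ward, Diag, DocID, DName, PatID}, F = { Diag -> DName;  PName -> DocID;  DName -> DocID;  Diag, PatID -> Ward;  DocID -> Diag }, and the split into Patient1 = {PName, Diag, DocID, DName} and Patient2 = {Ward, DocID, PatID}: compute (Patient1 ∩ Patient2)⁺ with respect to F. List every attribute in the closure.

Diag, DocID, DName

Patient1 ∩ Patient2 = {DocID}.
DocID → Diag applies, adding Diag
Diag → DName applies, adding DName
Closure: {Diag, DocID, DName}.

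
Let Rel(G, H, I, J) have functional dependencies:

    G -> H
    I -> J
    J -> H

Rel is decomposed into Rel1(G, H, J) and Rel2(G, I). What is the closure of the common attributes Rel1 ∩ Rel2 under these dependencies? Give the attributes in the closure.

Rel1 ∩ Rel2 = {G}.
G → H applies, adding H
Closure: {G, H}.

G, H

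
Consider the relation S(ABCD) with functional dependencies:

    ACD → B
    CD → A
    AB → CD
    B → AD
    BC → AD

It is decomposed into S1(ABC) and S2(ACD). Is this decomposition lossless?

Common attributes: S1 ∩ S2 = {AC}.
No dependency enlarges {AC}, so (AC)⁺ = {AC}.
The closure contains neither all of S1 = {ABC} nor all of S2 = {ACD}, so the common attributes are not a superkey of either fragment. The join is lossy.

No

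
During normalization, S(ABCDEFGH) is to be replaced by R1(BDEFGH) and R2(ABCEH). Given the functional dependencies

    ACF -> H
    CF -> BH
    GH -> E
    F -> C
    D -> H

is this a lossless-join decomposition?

No

Common attributes: R1 ∩ R2 = {BEH}.
No dependency enlarges {BEH}, so (BEH)⁺ = {BEH}.
The closure contains neither all of R1 = {BDEFGH} nor all of R2 = {ABCEH}, so the common attributes are not a superkey of either fragment. The join is lossy.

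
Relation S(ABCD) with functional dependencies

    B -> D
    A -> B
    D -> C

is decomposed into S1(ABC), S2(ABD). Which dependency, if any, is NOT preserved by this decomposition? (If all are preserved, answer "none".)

D -> C

Check D → C: no single fragment contains all of {CD}, and the restricted closure of {D} across the fragments never reaches {C}.
B → D is preserved.
A → B is preserved.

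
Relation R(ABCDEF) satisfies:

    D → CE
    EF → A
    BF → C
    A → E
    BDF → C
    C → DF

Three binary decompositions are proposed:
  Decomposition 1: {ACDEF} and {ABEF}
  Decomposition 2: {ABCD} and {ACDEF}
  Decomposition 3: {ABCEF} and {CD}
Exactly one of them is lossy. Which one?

Decomposition 1

Decomposition 1: common = {AEF}, closure = {AEF} → lossy.
Decomposition 2: common = {ACD}, closure = {ACDEF} → lossless.
Decomposition 3: common = {C}, closure = {ACDEF} → lossless.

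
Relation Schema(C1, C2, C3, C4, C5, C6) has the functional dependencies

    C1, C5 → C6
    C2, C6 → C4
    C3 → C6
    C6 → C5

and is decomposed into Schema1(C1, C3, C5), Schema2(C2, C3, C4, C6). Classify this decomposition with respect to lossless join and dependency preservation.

lossy and not dependency-preserving

Lossless test: (C3)⁺ = {C3, C5, C6}, which is a superkey of neither fragment — lossy.
Dependency preservation: the restricted closure of {C1, C5} across the fragments never reaches {C6}, so C1, C5 → C6 cannot be enforced without a join — not preserved.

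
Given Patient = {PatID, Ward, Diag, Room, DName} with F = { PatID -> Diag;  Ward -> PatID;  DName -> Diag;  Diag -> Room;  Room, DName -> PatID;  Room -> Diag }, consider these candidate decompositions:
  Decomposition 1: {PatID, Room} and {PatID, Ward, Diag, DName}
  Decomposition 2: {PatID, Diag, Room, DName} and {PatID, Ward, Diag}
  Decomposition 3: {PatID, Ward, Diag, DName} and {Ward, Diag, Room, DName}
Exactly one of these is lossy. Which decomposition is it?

Decomposition 1: common = {PatID}, closure = {PatID, Diag, Room} → lossless.
Decomposition 2: common = {PatID, Diag}, closure = {PatID, Diag, Room} → lossy.
Decomposition 3: common = {Ward, Diag, DName}, closure = {PatID, Ward, Diag, Room, DName} → lossless.

Decomposition 2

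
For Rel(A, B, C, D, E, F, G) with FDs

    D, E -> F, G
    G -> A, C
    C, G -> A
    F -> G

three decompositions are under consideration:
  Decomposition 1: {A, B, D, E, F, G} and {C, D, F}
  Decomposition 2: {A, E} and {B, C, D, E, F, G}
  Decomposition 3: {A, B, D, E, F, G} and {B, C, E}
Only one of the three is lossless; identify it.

Decomposition 1: common = {D, F}, closure = {A, C, D, F, G} → lossless.
Decomposition 2: common = {E}, closure = {E} → lossy.
Decomposition 3: common = {B, E}, closure = {B, E} → lossy.

Decomposition 1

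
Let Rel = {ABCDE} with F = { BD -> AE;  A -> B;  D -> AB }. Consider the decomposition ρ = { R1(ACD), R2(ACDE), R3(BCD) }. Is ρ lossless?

Chase test. Columns are ABCDE; row i has aⱼ where attribute j ∈ Ri, else bᵢⱼ.
Initial tableau (one row per fragment):
  row 1: a1 b12 a3 a4 b15
  row 2: a1 b22 a3 a4 a5
  row 3: b31 a2 a3 a4 b35
Rows 1 and 2 agree on A; apply A→B and equate their B entries.
Rows 1 and 3 agree on D; apply D→AB and equate their AB entries.
Rows 1 and 2 agree on BD; apply BD→AE and equate their AE entries.
Rows 1 and 3 agree on BD; apply BD→AE and equate their AE entries.
Row 1 is now all distinguished symbols — the join is lossless.

Yes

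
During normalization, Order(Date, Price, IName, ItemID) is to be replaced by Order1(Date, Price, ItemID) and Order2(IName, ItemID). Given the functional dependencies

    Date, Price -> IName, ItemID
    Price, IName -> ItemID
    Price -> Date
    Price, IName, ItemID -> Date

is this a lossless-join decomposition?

No

Common attributes: Order1 ∩ Order2 = {ItemID}.
No dependency enlarges {ItemID}, so (ItemID)⁺ = {ItemID}.
The closure contains neither all of Order1 = {Date, Price, ItemID} nor all of Order2 = {IName, ItemID}, so the common attributes are not a superkey of either fragment. The join is lossy.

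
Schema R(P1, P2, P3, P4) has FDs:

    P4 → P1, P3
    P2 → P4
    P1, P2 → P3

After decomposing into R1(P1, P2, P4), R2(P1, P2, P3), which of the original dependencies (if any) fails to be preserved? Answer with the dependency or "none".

P4 → P1, P3

Check P4 → P1, P3: no single fragment contains all of {P1, P3, P4}, and the restricted closure of {P4} across the fragments never reaches {P1, P3}.
P2 → P4 is preserved.
P1, P2 → P3 is preserved.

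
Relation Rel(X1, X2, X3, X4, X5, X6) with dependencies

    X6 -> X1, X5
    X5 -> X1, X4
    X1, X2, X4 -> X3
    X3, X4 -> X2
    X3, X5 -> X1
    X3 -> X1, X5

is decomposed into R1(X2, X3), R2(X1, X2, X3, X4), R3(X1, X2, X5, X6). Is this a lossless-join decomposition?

Chase test. Columns are X1, X2, X3, X4, X5, X6; row i has aⱼ where attribute j ∈ Ri, else bᵢⱼ.
Initial tableau (one row per fragment):
  row 1: b11 a2 a3 b14 b15 b16
  row 2: a1 a2 a3 a4 b25 b26
  row 3: a1 a2 b33 b34 a5 a6
Rows 1 and 2 agree on X3; apply X3→X1, X5 and equate their X1, X5 entries.
Rows 1 and 2 agree on X5; apply X5→X1, X4 and equate their X1, X4 entries.
No row becomes fully distinguished — the join is lossy.

No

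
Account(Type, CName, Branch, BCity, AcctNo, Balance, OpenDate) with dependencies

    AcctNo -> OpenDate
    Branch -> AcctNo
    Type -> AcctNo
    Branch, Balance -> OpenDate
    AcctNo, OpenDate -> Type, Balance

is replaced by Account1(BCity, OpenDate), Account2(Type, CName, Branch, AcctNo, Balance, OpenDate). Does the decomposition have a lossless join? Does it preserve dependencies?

lossy but dependency-preserving

Lossless test: (OpenDate)⁺ = {OpenDate}, which is a superkey of neither fragment — lossy.
Dependency preservation: every FD's attributes lie within a single fragment, so each can be enforced locally — preserved.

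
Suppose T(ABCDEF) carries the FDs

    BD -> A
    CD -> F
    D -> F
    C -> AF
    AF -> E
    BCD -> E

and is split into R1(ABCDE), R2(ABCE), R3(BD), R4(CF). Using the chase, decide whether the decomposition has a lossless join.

Chase test. Columns are ABCDEF; row i has aⱼ where attribute j ∈ Ri, else bᵢⱼ.
Initial tableau (one row per fragment):
  row 1: a1 a2 a3 a4 a5 b16
  row 2: a1 a2 a3 b24 a5 b26
  row 3: b31 a2 b33 a4 b35 b36
  row 4: b41 b42 a3 b44 b45 a6
Rows 1 and 3 agree on BD; apply BD→A and equate their A entries.
Rows 1 and 3 agree on D; apply D→F and equate their F entries.
Rows 1 and 2 agree on C; apply C→AF and equate their AF entries.
Rows 1 and 4 agree on C; apply C→AF and equate their AF entries.
Rows 1 and 3 agree on AF; apply AF→E and equate their E entries.
Rows 1 and 4 agree on AF; apply AF→E and equate their E entries.
Row 1 is now all distinguished symbols — the join is lossless.

Yes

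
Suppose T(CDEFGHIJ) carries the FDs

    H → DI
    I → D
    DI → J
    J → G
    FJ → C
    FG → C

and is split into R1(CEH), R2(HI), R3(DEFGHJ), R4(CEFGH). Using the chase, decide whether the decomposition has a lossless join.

Yes

Chase test. Columns are CDEFGHIJ; row i has aⱼ where attribute j ∈ Ri, else bᵢⱼ.
Initial tableau (one row per fragment):
  row 1: a1 b12 a3 b14 b15 a6 b17 b18
  row 2: b21 b22 b23 b24 b25 a6 a7 b28
  row 3: b31 a2 a3 a4 a5 a6 b37 a8
  row 4: a1 b42 a3 a4 a5 a6 b47 b48
Rows 1 and 2 agree on H; apply H→DI and equate their DI entries.
Rows 1 and 3 agree on H; apply H→DI and equate their DI entries.
Rows 1 and 4 agree on H; apply H→DI and equate their DI entries.
Rows 1 and 2 agree on DI; apply DI→J and equate their J entries.
Rows 1 and 3 agree on DI; apply DI→J and equate their J entries.
Rows 1 and 4 agree on DI; apply DI→J and equate their J entries.
Rows 1 and 2 agree on J; apply J→G and equate their G entries.
Rows 1 and 3 agree on J; apply J→G and equate their G entries.
Rows 3 and 4 agree on FJ; apply FJ→C and equate their C entries.
Row 3 is now all distinguished symbols — the join is lossless.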